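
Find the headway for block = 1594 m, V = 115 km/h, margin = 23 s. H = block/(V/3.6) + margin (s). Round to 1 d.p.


V = 115 / 3.6 = 31.9444 m/s
Block traversal time = 1594 / 31.9444 = 49.8991 s
Headway = 49.8991 + 23
Headway = 72.9 s

72.9


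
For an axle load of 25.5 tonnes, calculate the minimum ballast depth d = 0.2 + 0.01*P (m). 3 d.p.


d = 0.2 + 0.01 * 25.5
d = 0.2 + 0.255
d = 0.455 m

0.455


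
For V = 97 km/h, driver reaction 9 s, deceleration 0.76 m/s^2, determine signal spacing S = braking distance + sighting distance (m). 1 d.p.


V = 97 / 3.6 = 26.9444 m/s
Braking distance = 26.9444^2 / (2*0.76) = 477.6336 m
Sighting distance = 26.9444 * 9 = 242.5 m
S = 477.6336 + 242.5 = 720.1 m

720.1


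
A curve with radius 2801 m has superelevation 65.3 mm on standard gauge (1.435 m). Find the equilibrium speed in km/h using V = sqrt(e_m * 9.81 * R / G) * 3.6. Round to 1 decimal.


Convert cant: e = 65.3 mm = 0.0653 m
V_ms = sqrt(0.0653 * 9.81 * 2801 / 1.435)
V_ms = sqrt(1250.383967) = 35.3608 m/s
V = 35.3608 * 3.6 = 127.3 km/h

127.3


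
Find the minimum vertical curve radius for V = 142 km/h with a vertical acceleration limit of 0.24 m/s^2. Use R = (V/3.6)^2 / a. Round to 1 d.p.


Convert speed: V = 142 / 3.6 = 39.4444 m/s
V^2 = 1555.8642 m^2/s^2
R_v = 1555.8642 / 0.24
R_v = 6482.8 m

6482.8


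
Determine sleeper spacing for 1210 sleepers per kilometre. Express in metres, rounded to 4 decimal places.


Spacing = 1000 m / number of sleepers
Spacing = 1000 / 1210
Spacing = 0.8264 m

0.8264


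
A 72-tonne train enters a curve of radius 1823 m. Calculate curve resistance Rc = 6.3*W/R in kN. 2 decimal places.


Rc = 6.3 * W / R
Rc = 6.3 * 72 / 1823
Rc = 453.6 / 1823
Rc = 0.25 kN

0.25


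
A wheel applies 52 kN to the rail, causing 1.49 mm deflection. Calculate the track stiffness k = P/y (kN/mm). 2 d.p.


Track stiffness k = P / y
k = 52 / 1.49
k = 34.90 kN/mm

34.90


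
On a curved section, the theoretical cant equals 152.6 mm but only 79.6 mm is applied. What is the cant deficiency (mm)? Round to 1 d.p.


Cant deficiency = equilibrium cant - actual cant
CD = 152.6 - 79.6
CD = 73.0 mm

73.0


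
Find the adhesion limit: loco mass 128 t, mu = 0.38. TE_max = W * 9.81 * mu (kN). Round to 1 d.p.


TE_max = W * g * mu
TE_max = 128 * 9.81 * 0.38
TE_max = 1255.68 * 0.38
TE_max = 477.2 kN

477.2


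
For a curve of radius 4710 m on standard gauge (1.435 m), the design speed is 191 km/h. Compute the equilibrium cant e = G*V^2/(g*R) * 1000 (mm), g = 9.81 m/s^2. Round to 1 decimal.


Convert speed: V = 191 / 3.6 = 53.0556 m/s
Apply formula: e = 1.435 * 53.0556^2 / (9.81 * 4710)
e = 1.435 * 2814.892 / 46205.1
e = 0.087423 m = 87.4 mm

87.4


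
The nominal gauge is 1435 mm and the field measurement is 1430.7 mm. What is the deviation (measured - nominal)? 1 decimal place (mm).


Deviation = measured - nominal
Deviation = 1430.7 - 1435
Deviation = -4.3 mm

-4.3


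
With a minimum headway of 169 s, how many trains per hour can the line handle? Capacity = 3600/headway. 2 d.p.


Capacity = 3600 / headway
Capacity = 3600 / 169
Capacity = 21.30 trains/hour

21.30


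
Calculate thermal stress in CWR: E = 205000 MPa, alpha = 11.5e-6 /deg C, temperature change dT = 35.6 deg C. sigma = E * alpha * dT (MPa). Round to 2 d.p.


sigma = E * alpha * dT
sigma = 205000 * 11.5e-6 * 35.6
sigma = 2.3575 * 35.6
sigma = 83.93 MPa

83.93


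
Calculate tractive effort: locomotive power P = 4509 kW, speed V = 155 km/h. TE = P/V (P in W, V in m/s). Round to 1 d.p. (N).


Convert: P = 4509 kW = 4509000 W
V = 155 / 3.6 = 43.0556 m/s
TE = 4509000 / 43.0556
TE = 104725.2 N

104725.2


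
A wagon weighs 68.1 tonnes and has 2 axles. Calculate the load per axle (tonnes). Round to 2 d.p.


Load per axle = total weight / number of axles
Load = 68.1 / 2
Load = 34.05 tonnes

34.05


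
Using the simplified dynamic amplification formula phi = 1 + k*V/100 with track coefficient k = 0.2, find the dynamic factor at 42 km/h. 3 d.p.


phi = 1 + k * V / 100
phi = 1 + 0.2 * 42 / 100
phi = 1 + 0.084
phi = 1.084

1.084


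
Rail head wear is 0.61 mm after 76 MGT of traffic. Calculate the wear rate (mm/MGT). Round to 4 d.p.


Wear rate = total wear / cumulative tonnage
Rate = 0.61 / 76
Rate = 0.0080 mm/MGT

0.0080


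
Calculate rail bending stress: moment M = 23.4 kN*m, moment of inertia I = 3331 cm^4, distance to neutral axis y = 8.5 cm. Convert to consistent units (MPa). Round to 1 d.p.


Convert units:
M = 23.4 kN*m = 23400000 N*mm
y = 8.5 cm = 85 mm
I = 3331 cm^4 = 33310000 mm^4
sigma = 23400000 * 85 / 33310000
sigma = 59.7 MPa

59.7


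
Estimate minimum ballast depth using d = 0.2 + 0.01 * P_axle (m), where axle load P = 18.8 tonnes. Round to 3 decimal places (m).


d = 0.2 + 0.01 * 18.8
d = 0.2 + 0.188
d = 0.388 m

0.388


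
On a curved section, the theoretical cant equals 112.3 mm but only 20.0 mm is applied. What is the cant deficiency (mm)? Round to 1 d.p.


Cant deficiency = equilibrium cant - actual cant
CD = 112.3 - 20.0
CD = 92.3 mm

92.3


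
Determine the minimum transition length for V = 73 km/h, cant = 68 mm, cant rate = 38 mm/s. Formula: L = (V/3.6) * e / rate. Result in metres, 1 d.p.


Convert speed: V = 73 / 3.6 = 20.2778 m/s
L = 20.2778 * 68 / 38
L = 1378.8889 / 38
L = 36.3 m

36.3


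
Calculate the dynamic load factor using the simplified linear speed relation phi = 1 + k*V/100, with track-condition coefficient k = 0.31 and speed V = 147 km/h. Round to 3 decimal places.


phi = 1 + k * V / 100
phi = 1 + 0.31 * 147 / 100
phi = 1 + 0.4557
phi = 1.456

1.456


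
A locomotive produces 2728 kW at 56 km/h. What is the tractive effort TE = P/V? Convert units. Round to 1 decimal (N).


Convert: P = 2728 kW = 2728000 W
V = 56 / 3.6 = 15.5556 m/s
TE = 2728000 / 15.5556
TE = 175371.4 N

175371.4


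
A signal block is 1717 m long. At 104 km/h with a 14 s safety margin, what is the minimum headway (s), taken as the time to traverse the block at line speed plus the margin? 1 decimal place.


V = 104 / 3.6 = 28.8889 m/s
Block traversal time = 1717 / 28.8889 = 59.4346 s
Headway = 59.4346 + 14
Headway = 73.4 s

73.4


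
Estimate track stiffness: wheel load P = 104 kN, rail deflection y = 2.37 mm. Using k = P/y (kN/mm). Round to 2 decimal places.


Track stiffness k = P / y
k = 104 / 2.37
k = 43.88 kN/mm

43.88


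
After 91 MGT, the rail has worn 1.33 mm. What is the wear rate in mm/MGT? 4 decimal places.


Wear rate = total wear / cumulative tonnage
Rate = 1.33 / 91
Rate = 0.0146 mm/MGT

0.0146


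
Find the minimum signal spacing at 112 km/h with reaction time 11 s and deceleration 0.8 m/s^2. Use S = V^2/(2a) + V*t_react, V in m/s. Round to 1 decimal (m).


V = 112 / 3.6 = 31.1111 m/s
Braking distance = 31.1111^2 / (2*0.8) = 604.9383 m
Sighting distance = 31.1111 * 11 = 342.2222 m
S = 604.9383 + 342.2222 = 947.2 m

947.2


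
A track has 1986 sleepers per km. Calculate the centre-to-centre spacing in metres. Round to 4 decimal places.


Spacing = 1000 m / number of sleepers
Spacing = 1000 / 1986
Spacing = 0.5035 m

0.5035


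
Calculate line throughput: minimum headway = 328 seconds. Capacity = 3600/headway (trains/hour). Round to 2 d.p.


Capacity = 3600 / headway
Capacity = 3600 / 328
Capacity = 10.98 trains/hour

10.98


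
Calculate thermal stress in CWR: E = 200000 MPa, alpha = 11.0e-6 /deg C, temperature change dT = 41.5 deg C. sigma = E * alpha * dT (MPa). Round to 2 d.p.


sigma = E * alpha * dT
sigma = 200000 * 11.0e-6 * 41.5
sigma = 2.2 * 41.5
sigma = 91.30 MPa

91.30


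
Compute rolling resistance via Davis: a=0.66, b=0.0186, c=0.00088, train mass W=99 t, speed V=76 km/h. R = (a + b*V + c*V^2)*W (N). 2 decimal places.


b*V = 0.0186 * 76 = 1.4136
c*V^2 = 0.00088 * 5776 = 5.08288
R_per_t = 0.66 + 1.4136 + 5.08288 = 7.15648 N/t
R_total = 7.15648 * 99 = 708.49 N

708.49


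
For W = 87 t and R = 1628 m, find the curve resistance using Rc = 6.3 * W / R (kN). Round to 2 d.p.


Rc = 6.3 * W / R
Rc = 6.3 * 87 / 1628
Rc = 548.1 / 1628
Rc = 0.34 kN

0.34


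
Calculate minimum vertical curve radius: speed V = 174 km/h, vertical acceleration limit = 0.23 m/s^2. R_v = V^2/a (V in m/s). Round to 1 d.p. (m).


Convert speed: V = 174 / 3.6 = 48.3333 m/s
V^2 = 2336.1111 m^2/s^2
R_v = 2336.1111 / 0.23
R_v = 10157.0 m

10157.0


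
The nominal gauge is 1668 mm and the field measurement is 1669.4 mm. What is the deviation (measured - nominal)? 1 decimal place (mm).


Deviation = measured - nominal
Deviation = 1669.4 - 1668
Deviation = 1.4 mm

1.4


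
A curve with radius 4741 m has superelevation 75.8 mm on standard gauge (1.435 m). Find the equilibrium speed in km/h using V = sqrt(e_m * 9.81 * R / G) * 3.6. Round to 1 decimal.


Convert cant: e = 75.8 mm = 0.0758 m
V_ms = sqrt(0.0758 * 9.81 * 4741 / 1.435)
V_ms = sqrt(2456.723427) = 49.5653 m/s
V = 49.5653 * 3.6 = 178.4 km/h

178.4


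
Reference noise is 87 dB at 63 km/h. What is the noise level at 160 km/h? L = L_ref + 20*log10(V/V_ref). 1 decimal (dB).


V/V_ref = 160 / 63 = 2.539683
log10(2.539683) = 0.404779
20 * 0.404779 = 8.0956
L = 87 + 8.0956 = 95.1 dB

95.1


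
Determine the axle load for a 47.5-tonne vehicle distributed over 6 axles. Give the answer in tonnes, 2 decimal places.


Load per axle = total weight / number of axles
Load = 47.5 / 6
Load = 7.92 tonnes

7.92


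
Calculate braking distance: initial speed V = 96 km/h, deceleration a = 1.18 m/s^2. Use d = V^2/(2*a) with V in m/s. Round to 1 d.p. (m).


Convert speed: V = 96 / 3.6 = 26.6667 m/s
V^2 = 711.1111
d = 711.1111 / (2 * 1.18)
d = 711.1111 / 2.36
d = 301.3 m

301.3


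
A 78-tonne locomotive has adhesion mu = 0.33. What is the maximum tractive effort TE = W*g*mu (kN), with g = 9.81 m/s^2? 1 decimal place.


TE_max = W * g * mu
TE_max = 78 * 9.81 * 0.33
TE_max = 765.18 * 0.33
TE_max = 252.5 kN

252.5


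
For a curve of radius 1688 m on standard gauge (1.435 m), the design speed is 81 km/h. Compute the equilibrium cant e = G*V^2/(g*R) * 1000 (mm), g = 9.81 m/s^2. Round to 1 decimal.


Convert speed: V = 81 / 3.6 = 22.5 m/s
Apply formula: e = 1.435 * 22.5^2 / (9.81 * 1688)
e = 1.435 * 506.25 / 16559.28
e = 0.043871 m = 43.9 mm

43.9


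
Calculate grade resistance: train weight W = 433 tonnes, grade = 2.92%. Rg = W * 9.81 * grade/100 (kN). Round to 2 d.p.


Rg = W * 9.81 * grade / 100
Rg = 433 * 9.81 * 2.92 / 100
Rg = 4247.73 * 0.0292
Rg = 124.03 kN

124.03


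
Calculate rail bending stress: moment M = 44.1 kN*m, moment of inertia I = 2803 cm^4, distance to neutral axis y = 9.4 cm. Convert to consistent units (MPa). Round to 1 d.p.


Convert units:
M = 44.1 kN*m = 44100000 N*mm
y = 9.4 cm = 94 mm
I = 2803 cm^4 = 28030000 mm^4
sigma = 44100000 * 94 / 28030000
sigma = 147.9 MPa

147.9


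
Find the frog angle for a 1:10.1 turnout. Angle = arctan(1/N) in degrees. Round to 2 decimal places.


1/N = 1/10.1 = 0.09901
angle = arctan(0.09901) = 0.098688 rad
angle = 0.098688 * 180/pi = 5.65 degrees

5.65


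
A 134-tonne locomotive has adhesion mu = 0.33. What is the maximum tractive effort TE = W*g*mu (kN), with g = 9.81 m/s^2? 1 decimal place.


TE_max = W * g * mu
TE_max = 134 * 9.81 * 0.33
TE_max = 1314.54 * 0.33
TE_max = 433.8 kN

433.8


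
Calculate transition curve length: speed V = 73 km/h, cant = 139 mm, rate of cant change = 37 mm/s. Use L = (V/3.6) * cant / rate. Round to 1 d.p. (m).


Convert speed: V = 73 / 3.6 = 20.2778 m/s
L = 20.2778 * 139 / 37
L = 2818.6111 / 37
L = 76.2 m

76.2


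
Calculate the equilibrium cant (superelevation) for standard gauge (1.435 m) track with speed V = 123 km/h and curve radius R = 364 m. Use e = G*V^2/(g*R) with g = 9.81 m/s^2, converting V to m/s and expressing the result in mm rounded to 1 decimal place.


Convert speed: V = 123 / 3.6 = 34.1667 m/s
Apply formula: e = 1.435 * 34.1667^2 / (9.81 * 364)
e = 1.435 * 1167.3611 / 3570.84
e = 0.469123 m = 469.1 mm

469.1


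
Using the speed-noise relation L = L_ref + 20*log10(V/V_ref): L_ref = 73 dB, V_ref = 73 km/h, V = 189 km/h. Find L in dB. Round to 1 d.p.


V/V_ref = 189 / 73 = 2.589041
log10(2.589041) = 0.413139
20 * 0.413139 = 8.2628
L = 73 + 8.2628 = 81.3 dB

81.3


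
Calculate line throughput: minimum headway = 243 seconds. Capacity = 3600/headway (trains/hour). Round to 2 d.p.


Capacity = 3600 / headway
Capacity = 3600 / 243
Capacity = 14.81 trains/hour

14.81


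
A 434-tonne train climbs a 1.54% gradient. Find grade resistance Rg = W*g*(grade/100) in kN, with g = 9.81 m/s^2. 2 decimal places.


Rg = W * 9.81 * grade / 100
Rg = 434 * 9.81 * 1.54 / 100
Rg = 4257.54 * 0.0154
Rg = 65.57 kN

65.57


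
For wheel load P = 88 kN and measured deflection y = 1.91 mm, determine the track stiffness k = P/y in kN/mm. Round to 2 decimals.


Track stiffness k = P / y
k = 88 / 1.91
k = 46.07 kN/mm

46.07


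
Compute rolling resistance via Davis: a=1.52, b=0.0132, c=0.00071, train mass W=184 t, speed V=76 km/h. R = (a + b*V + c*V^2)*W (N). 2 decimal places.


b*V = 0.0132 * 76 = 1.0032
c*V^2 = 0.00071 * 5776 = 4.10096
R_per_t = 1.52 + 1.0032 + 4.10096 = 6.62416 N/t
R_total = 6.62416 * 184 = 1218.85 N

1218.85


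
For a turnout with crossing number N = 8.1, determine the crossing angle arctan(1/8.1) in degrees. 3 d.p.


1/N = 1/8.1 = 0.123457
angle = arctan(0.123457) = 0.122835 rad
angle = 0.122835 * 180/pi = 7.038 degrees

7.038


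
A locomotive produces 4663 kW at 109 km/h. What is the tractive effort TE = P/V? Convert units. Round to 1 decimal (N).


Convert: P = 4663 kW = 4663000 W
V = 109 / 3.6 = 30.2778 m/s
TE = 4663000 / 30.2778
TE = 154007.3 N

154007.3


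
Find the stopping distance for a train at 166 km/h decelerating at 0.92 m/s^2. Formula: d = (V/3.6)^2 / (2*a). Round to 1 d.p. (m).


Convert speed: V = 166 / 3.6 = 46.1111 m/s
V^2 = 2126.2346
d = 2126.2346 / (2 * 0.92)
d = 2126.2346 / 1.84
d = 1155.6 m

1155.6


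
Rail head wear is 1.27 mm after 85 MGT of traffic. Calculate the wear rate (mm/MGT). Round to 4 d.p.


Wear rate = total wear / cumulative tonnage
Rate = 1.27 / 85
Rate = 0.0149 mm/MGT

0.0149


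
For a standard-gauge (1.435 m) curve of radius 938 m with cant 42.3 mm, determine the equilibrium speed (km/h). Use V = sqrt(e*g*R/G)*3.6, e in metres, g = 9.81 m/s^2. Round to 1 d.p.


Convert cant: e = 42.3 mm = 0.0423 m
V_ms = sqrt(0.0423 * 9.81 * 938 / 1.435)
V_ms = sqrt(271.244107) = 16.4695 m/s
V = 16.4695 * 3.6 = 59.3 km/h

59.3


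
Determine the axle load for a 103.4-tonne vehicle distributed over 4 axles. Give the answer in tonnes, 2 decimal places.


Load per axle = total weight / number of axles
Load = 103.4 / 4
Load = 25.85 tonnes

25.85


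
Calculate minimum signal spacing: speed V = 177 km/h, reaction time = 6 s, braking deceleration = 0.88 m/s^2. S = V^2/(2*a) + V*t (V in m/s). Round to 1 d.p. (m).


V = 177 / 3.6 = 49.1667 m/s
Braking distance = 49.1667^2 / (2*0.88) = 1373.5006 m
Sighting distance = 49.1667 * 6 = 295.0 m
S = 1373.5006 + 295.0 = 1668.5 m

1668.5


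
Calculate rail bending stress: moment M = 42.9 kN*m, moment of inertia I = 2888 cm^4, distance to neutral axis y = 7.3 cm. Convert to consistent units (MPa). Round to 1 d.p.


Convert units:
M = 42.9 kN*m = 42900000 N*mm
y = 7.3 cm = 73 mm
I = 2888 cm^4 = 28880000 mm^4
sigma = 42900000 * 73 / 28880000
sigma = 108.4 MPa

108.4


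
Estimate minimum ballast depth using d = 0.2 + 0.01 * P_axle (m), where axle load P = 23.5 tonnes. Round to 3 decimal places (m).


d = 0.2 + 0.01 * 23.5
d = 0.2 + 0.235
d = 0.435 m

0.435


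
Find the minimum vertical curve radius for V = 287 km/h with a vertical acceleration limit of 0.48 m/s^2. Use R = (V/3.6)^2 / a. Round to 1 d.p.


Convert speed: V = 287 / 3.6 = 79.7222 m/s
V^2 = 6355.6327 m^2/s^2
R_v = 6355.6327 / 0.48
R_v = 13240.9 m

13240.9


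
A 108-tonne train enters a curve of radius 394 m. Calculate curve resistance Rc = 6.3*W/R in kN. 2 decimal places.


Rc = 6.3 * W / R
Rc = 6.3 * 108 / 394
Rc = 680.4 / 394
Rc = 1.73 kN

1.73


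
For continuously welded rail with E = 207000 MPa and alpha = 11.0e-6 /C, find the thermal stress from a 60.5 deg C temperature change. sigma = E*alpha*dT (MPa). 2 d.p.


sigma = E * alpha * dT
sigma = 207000 * 11.0e-6 * 60.5
sigma = 2.277 * 60.5
sigma = 137.76 MPa

137.76


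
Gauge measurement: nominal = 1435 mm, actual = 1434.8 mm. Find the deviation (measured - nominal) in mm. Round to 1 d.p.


Deviation = measured - nominal
Deviation = 1434.8 - 1435
Deviation = -0.2 mm

-0.2


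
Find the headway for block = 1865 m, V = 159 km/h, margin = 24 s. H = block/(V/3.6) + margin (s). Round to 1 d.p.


V = 159 / 3.6 = 44.1667 m/s
Block traversal time = 1865 / 44.1667 = 42.2264 s
Headway = 42.2264 + 24
Headway = 66.2 s

66.2


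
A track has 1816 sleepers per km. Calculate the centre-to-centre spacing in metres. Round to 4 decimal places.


Spacing = 1000 m / number of sleepers
Spacing = 1000 / 1816
Spacing = 0.5507 m

0.5507


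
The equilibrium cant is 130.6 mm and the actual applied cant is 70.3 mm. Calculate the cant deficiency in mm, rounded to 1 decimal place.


Cant deficiency = equilibrium cant - actual cant
CD = 130.6 - 70.3
CD = 60.3 mm

60.3


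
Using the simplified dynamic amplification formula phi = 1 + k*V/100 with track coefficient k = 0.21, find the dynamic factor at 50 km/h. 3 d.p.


phi = 1 + k * V / 100
phi = 1 + 0.21 * 50 / 100
phi = 1 + 0.105
phi = 1.105

1.105


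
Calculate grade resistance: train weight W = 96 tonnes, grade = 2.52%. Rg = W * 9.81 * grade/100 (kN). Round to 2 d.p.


Rg = W * 9.81 * grade / 100
Rg = 96 * 9.81 * 2.52 / 100
Rg = 941.76 * 0.0252
Rg = 23.73 kN

23.73


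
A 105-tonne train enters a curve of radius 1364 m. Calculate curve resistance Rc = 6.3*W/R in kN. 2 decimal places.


Rc = 6.3 * W / R
Rc = 6.3 * 105 / 1364
Rc = 661.5 / 1364
Rc = 0.48 kN

0.48


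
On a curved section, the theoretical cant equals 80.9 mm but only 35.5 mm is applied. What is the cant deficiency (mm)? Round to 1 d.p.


Cant deficiency = equilibrium cant - actual cant
CD = 80.9 - 35.5
CD = 45.4 mm

45.4


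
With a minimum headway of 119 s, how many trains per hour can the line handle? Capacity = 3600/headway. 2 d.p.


Capacity = 3600 / headway
Capacity = 3600 / 119
Capacity = 30.25 trains/hour

30.25


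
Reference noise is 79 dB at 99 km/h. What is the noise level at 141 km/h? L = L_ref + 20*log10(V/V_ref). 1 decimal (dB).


V/V_ref = 141 / 99 = 1.424242
log10(1.424242) = 0.153584
20 * 0.153584 = 3.0717
L = 79 + 3.0717 = 82.1 dB

82.1


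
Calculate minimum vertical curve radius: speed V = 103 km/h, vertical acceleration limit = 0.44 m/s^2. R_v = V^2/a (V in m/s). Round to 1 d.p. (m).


Convert speed: V = 103 / 3.6 = 28.6111 m/s
V^2 = 818.5957 m^2/s^2
R_v = 818.5957 / 0.44
R_v = 1860.4 m

1860.4


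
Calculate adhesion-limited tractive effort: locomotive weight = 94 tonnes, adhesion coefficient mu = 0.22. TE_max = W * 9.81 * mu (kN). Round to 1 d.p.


TE_max = W * g * mu
TE_max = 94 * 9.81 * 0.22
TE_max = 922.14 * 0.22
TE_max = 202.9 kN

202.9


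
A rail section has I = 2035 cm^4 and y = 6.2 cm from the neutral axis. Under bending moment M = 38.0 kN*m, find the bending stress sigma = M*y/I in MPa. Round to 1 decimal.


Convert units:
M = 38.0 kN*m = 38000000 N*mm
y = 6.2 cm = 62 mm
I = 2035 cm^4 = 20350000 mm^4
sigma = 38000000 * 62 / 20350000
sigma = 115.8 MPa

115.8


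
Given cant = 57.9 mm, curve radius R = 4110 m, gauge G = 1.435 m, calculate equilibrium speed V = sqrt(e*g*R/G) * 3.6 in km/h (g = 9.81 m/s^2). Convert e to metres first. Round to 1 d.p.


Convert cant: e = 57.9 mm = 0.0579 m
V_ms = sqrt(0.0579 * 9.81 * 4110 / 1.435)
V_ms = sqrt(1626.812467) = 40.3338 m/s
V = 40.3338 * 3.6 = 145.2 km/h

145.2


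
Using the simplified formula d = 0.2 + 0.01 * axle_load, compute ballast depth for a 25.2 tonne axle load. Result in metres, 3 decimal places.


d = 0.2 + 0.01 * 25.2
d = 0.2 + 0.252
d = 0.452 m

0.452


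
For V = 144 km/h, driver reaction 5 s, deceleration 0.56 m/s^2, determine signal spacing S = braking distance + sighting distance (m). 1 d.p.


V = 144 / 3.6 = 40.0 m/s
Braking distance = 40.0^2 / (2*0.56) = 1428.5714 m
Sighting distance = 40.0 * 5 = 200.0 m
S = 1428.5714 + 200.0 = 1628.6 m

1628.6


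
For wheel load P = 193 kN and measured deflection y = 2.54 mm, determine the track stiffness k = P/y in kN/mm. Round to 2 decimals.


Track stiffness k = P / y
k = 193 / 2.54
k = 75.98 kN/mm

75.98


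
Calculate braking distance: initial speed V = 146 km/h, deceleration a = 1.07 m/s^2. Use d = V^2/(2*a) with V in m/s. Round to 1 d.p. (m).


Convert speed: V = 146 / 3.6 = 40.5556 m/s
V^2 = 1644.7531
d = 1644.7531 / (2 * 1.07)
d = 1644.7531 / 2.14
d = 768.6 m

768.6


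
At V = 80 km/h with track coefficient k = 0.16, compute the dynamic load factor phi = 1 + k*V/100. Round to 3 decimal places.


phi = 1 + k * V / 100
phi = 1 + 0.16 * 80 / 100
phi = 1 + 0.128
phi = 1.128

1.128


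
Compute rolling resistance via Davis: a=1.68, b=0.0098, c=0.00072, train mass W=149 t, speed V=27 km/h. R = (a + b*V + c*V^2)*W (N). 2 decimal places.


b*V = 0.0098 * 27 = 0.2646
c*V^2 = 0.00072 * 729 = 0.52488
R_per_t = 1.68 + 0.2646 + 0.52488 = 2.46948 N/t
R_total = 2.46948 * 149 = 367.95 N

367.95


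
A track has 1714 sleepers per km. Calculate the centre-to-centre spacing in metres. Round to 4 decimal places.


Spacing = 1000 m / number of sleepers
Spacing = 1000 / 1714
Spacing = 0.5834 m

0.5834


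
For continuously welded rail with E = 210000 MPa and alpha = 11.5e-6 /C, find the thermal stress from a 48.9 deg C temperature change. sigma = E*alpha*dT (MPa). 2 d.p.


sigma = E * alpha * dT
sigma = 210000 * 11.5e-6 * 48.9
sigma = 2.415 * 48.9
sigma = 118.09 MPa

118.09


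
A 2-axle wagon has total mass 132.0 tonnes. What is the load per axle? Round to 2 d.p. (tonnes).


Load per axle = total weight / number of axles
Load = 132.0 / 2
Load = 66.00 tonnes

66.00


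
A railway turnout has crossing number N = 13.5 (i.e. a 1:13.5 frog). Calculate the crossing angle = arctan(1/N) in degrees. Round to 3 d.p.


1/N = 1/13.5 = 0.074074
angle = arctan(0.074074) = 0.073939 rad
angle = 0.073939 * 180/pi = 4.236 degrees

4.236


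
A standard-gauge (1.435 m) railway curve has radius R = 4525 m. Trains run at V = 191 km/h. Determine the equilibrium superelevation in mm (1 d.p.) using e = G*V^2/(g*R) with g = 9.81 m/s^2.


Convert speed: V = 191 / 3.6 = 53.0556 m/s
Apply formula: e = 1.435 * 53.0556^2 / (9.81 * 4525)
e = 1.435 * 2814.892 / 44390.25
e = 0.090997 m = 91.0 mm

91.0


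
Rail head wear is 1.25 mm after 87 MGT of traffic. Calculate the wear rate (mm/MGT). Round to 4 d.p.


Wear rate = total wear / cumulative tonnage
Rate = 1.25 / 87
Rate = 0.0144 mm/MGT

0.0144


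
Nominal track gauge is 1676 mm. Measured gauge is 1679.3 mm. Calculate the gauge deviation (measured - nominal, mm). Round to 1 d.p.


Deviation = measured - nominal
Deviation = 1679.3 - 1676
Deviation = 3.3 mm

3.3


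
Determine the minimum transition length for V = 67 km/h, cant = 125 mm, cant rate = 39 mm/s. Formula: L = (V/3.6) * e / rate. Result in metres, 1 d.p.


Convert speed: V = 67 / 3.6 = 18.6111 m/s
L = 18.6111 * 125 / 39
L = 2326.3889 / 39
L = 59.7 m

59.7


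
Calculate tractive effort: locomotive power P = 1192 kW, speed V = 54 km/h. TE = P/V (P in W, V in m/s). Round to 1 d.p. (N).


Convert: P = 1192 kW = 1192000 W
V = 54 / 3.6 = 15.0 m/s
TE = 1192000 / 15.0
TE = 79466.7 N

79466.7


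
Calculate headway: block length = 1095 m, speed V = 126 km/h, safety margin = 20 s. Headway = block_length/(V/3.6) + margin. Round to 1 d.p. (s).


V = 126 / 3.6 = 35.0 m/s
Block traversal time = 1095 / 35.0 = 31.2857 s
Headway = 31.2857 + 20
Headway = 51.3 s

51.3


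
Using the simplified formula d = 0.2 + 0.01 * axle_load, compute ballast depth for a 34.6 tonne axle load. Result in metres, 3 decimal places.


d = 0.2 + 0.01 * 34.6
d = 0.2 + 0.346
d = 0.546 m

0.546


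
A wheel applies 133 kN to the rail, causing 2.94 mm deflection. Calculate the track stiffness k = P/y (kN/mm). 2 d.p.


Track stiffness k = P / y
k = 133 / 2.94
k = 45.24 kN/mm

45.24


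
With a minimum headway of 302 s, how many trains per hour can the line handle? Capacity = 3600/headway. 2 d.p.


Capacity = 3600 / headway
Capacity = 3600 / 302
Capacity = 11.92 trains/hour

11.92


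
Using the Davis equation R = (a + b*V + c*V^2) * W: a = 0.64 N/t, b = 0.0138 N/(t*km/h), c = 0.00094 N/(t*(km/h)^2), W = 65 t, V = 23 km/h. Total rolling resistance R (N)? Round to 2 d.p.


b*V = 0.0138 * 23 = 0.3174
c*V^2 = 0.00094 * 529 = 0.49726
R_per_t = 0.64 + 0.3174 + 0.49726 = 1.45466 N/t
R_total = 1.45466 * 65 = 94.55 N

94.55


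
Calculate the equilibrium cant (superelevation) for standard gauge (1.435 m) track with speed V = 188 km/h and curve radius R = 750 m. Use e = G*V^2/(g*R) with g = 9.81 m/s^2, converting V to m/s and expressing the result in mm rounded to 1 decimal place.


Convert speed: V = 188 / 3.6 = 52.2222 m/s
Apply formula: e = 1.435 * 52.2222^2 / (9.81 * 750)
e = 1.435 * 2727.1605 / 7357.5
e = 0.531903 m = 531.9 mm

531.9


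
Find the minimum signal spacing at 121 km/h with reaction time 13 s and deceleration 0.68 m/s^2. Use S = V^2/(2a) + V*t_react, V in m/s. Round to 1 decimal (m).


V = 121 / 3.6 = 33.6111 m/s
Braking distance = 33.6111^2 / (2*0.68) = 830.6668 m
Sighting distance = 33.6111 * 13 = 436.9444 m
S = 830.6668 + 436.9444 = 1267.6 m

1267.6


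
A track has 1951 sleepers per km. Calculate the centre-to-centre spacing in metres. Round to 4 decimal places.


Spacing = 1000 m / number of sleepers
Spacing = 1000 / 1951
Spacing = 0.5126 m

0.5126


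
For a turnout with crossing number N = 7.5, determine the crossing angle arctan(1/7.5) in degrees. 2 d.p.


1/N = 1/7.5 = 0.133333
angle = arctan(0.133333) = 0.132552 rad
angle = 0.132552 * 180/pi = 7.59 degrees

7.59


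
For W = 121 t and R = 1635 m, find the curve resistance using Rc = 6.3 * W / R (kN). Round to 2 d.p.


Rc = 6.3 * W / R
Rc = 6.3 * 121 / 1635
Rc = 762.3 / 1635
Rc = 0.47 kN

0.47


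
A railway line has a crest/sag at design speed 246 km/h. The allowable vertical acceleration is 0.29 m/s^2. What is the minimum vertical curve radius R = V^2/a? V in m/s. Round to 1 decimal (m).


Convert speed: V = 246 / 3.6 = 68.3333 m/s
V^2 = 4669.4444 m^2/s^2
R_v = 4669.4444 / 0.29
R_v = 16101.5 m

16101.5


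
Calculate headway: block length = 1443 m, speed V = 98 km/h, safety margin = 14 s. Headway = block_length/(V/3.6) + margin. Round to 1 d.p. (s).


V = 98 / 3.6 = 27.2222 m/s
Block traversal time = 1443 / 27.2222 = 53.0082 s
Headway = 53.0082 + 14
Headway = 67.0 s

67.0


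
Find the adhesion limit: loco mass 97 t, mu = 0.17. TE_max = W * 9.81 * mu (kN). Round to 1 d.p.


TE_max = W * g * mu
TE_max = 97 * 9.81 * 0.17
TE_max = 951.57 * 0.17
TE_max = 161.8 kN

161.8


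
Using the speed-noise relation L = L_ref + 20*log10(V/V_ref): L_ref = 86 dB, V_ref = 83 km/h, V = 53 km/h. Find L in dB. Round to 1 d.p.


V/V_ref = 53 / 83 = 0.638554
log10(0.638554) = -0.194802
20 * -0.194802 = -3.896
L = 86 + -3.896 = 82.1 dB

82.1


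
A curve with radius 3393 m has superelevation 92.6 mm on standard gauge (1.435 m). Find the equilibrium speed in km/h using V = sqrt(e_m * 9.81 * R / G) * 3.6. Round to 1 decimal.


Convert cant: e = 92.6 mm = 0.0926 m
V_ms = sqrt(0.0926 * 9.81 * 3393 / 1.435)
V_ms = sqrt(2147.889587) = 46.3453 m/s
V = 46.3453 * 3.6 = 166.8 km/h

166.8


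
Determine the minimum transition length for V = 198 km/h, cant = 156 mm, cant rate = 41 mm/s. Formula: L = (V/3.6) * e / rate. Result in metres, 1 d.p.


Convert speed: V = 198 / 3.6 = 55.0 m/s
L = 55.0 * 156 / 41
L = 8580.0 / 41
L = 209.3 m

209.3


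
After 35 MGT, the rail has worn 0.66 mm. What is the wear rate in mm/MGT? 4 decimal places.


Wear rate = total wear / cumulative tonnage
Rate = 0.66 / 35
Rate = 0.0189 mm/MGT

0.0189


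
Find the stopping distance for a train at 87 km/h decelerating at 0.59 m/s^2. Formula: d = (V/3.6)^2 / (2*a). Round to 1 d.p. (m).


Convert speed: V = 87 / 3.6 = 24.1667 m/s
V^2 = 584.0278
d = 584.0278 / (2 * 0.59)
d = 584.0278 / 1.18
d = 494.9 m

494.9


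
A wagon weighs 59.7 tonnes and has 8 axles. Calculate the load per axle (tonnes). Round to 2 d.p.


Load per axle = total weight / number of axles
Load = 59.7 / 8
Load = 7.46 tonnes

7.46


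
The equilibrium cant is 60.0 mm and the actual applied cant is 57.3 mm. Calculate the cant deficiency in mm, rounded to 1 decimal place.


Cant deficiency = equilibrium cant - actual cant
CD = 60.0 - 57.3
CD = 2.7 mm

2.7


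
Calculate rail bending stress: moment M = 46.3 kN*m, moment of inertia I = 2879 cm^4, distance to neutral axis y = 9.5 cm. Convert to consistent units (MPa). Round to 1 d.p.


Convert units:
M = 46.3 kN*m = 46300000 N*mm
y = 9.5 cm = 95 mm
I = 2879 cm^4 = 28790000 mm^4
sigma = 46300000 * 95 / 28790000
sigma = 152.8 MPa

152.8


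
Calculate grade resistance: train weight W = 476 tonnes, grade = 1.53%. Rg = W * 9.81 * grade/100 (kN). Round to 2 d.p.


Rg = W * 9.81 * grade / 100
Rg = 476 * 9.81 * 1.53 / 100
Rg = 4669.56 * 0.0153
Rg = 71.44 kN

71.44


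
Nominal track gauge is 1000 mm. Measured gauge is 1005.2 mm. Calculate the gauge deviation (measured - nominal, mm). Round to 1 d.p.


Deviation = measured - nominal
Deviation = 1005.2 - 1000
Deviation = 5.2 mm

5.2


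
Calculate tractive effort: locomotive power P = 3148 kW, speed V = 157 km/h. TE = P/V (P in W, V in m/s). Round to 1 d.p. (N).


Convert: P = 3148 kW = 3148000 W
V = 157 / 3.6 = 43.6111 m/s
TE = 3148000 / 43.6111
TE = 72183.4 N

72183.4


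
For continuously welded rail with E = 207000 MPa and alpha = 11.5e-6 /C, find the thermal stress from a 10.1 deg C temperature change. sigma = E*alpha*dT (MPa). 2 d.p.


sigma = E * alpha * dT
sigma = 207000 * 11.5e-6 * 10.1
sigma = 2.3805 * 10.1
sigma = 24.04 MPa

24.04


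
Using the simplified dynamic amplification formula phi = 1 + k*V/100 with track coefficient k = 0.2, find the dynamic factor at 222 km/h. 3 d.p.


phi = 1 + k * V / 100
phi = 1 + 0.2 * 222 / 100
phi = 1 + 0.444
phi = 1.444

1.444


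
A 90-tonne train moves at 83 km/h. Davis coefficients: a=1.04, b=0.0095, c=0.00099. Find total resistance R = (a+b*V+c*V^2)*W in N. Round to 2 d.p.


b*V = 0.0095 * 83 = 0.7885
c*V^2 = 0.00099 * 6889 = 6.82011
R_per_t = 1.04 + 0.7885 + 6.82011 = 8.64861 N/t
R_total = 8.64861 * 90 = 778.37 N

778.37


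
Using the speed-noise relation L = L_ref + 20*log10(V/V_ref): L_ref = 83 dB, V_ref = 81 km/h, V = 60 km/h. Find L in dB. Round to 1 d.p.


V/V_ref = 60 / 81 = 0.740741
log10(0.740741) = -0.130334
20 * -0.130334 = -2.6067
L = 83 + -2.6067 = 80.4 dB

80.4


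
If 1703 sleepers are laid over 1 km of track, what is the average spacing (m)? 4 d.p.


Spacing = 1000 m / number of sleepers
Spacing = 1000 / 1703
Spacing = 0.5872 m

0.5872


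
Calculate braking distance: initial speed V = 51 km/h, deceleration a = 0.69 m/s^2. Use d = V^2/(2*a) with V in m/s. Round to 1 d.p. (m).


Convert speed: V = 51 / 3.6 = 14.1667 m/s
V^2 = 200.6944
d = 200.6944 / (2 * 0.69)
d = 200.6944 / 1.38
d = 145.4 m

145.4


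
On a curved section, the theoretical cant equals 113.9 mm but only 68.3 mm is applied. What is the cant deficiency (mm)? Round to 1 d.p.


Cant deficiency = equilibrium cant - actual cant
CD = 113.9 - 68.3
CD = 45.6 mm

45.6


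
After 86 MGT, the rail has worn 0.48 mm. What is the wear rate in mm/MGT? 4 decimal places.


Wear rate = total wear / cumulative tonnage
Rate = 0.48 / 86
Rate = 0.0056 mm/MGT

0.0056


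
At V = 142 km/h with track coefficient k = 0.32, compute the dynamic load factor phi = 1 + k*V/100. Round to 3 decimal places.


phi = 1 + k * V / 100
phi = 1 + 0.32 * 142 / 100
phi = 1 + 0.4544
phi = 1.454

1.454


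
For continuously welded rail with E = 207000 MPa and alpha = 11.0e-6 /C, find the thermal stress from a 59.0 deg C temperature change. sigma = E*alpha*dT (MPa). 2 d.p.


sigma = E * alpha * dT
sigma = 207000 * 11.0e-6 * 59.0
sigma = 2.277 * 59.0
sigma = 134.34 MPa

134.34


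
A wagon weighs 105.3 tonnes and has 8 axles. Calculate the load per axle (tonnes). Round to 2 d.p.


Load per axle = total weight / number of axles
Load = 105.3 / 8
Load = 13.16 tonnes

13.16


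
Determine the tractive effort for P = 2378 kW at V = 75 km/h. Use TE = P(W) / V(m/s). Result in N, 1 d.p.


Convert: P = 2378 kW = 2378000 W
V = 75 / 3.6 = 20.8333 m/s
TE = 2378000 / 20.8333
TE = 114144.0 N

114144.0


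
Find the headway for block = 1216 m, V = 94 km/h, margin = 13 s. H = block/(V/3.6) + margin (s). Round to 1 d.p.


V = 94 / 3.6 = 26.1111 m/s
Block traversal time = 1216 / 26.1111 = 46.5702 s
Headway = 46.5702 + 13
Headway = 59.6 s

59.6


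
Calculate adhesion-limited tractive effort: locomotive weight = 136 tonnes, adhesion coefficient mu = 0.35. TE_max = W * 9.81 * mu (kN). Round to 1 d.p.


TE_max = W * g * mu
TE_max = 136 * 9.81 * 0.35
TE_max = 1334.16 * 0.35
TE_max = 467.0 kN

467.0


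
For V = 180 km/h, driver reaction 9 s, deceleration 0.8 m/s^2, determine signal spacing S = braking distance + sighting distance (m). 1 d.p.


V = 180 / 3.6 = 50.0 m/s
Braking distance = 50.0^2 / (2*0.8) = 1562.5 m
Sighting distance = 50.0 * 9 = 450.0 m
S = 1562.5 + 450.0 = 2012.5 m

2012.5


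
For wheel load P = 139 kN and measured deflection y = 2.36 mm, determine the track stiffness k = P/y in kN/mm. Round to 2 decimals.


Track stiffness k = P / y
k = 139 / 2.36
k = 58.90 kN/mm

58.90


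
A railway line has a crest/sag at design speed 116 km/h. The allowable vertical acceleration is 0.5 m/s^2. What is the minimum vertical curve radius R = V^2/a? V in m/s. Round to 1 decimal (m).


Convert speed: V = 116 / 3.6 = 32.2222 m/s
V^2 = 1038.2716 m^2/s^2
R_v = 1038.2716 / 0.5
R_v = 2076.5 m

2076.5


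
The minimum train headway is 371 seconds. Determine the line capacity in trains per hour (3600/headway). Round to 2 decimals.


Capacity = 3600 / headway
Capacity = 3600 / 371
Capacity = 9.70 trains/hour

9.70


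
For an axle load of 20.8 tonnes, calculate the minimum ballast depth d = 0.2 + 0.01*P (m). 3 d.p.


d = 0.2 + 0.01 * 20.8
d = 0.2 + 0.208
d = 0.408 m

0.408


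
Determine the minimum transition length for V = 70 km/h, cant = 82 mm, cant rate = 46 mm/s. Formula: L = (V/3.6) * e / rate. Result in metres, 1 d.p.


Convert speed: V = 70 / 3.6 = 19.4444 m/s
L = 19.4444 * 82 / 46
L = 1594.4444 / 46
L = 34.7 m

34.7


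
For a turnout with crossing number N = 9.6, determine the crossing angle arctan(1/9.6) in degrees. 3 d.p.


1/N = 1/9.6 = 0.104167
angle = arctan(0.104167) = 0.103792 rad
angle = 0.103792 * 180/pi = 5.947 degrees

5.947


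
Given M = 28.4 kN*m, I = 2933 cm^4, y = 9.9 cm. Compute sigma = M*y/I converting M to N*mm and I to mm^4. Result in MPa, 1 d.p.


Convert units:
M = 28.4 kN*m = 28400000 N*mm
y = 9.9 cm = 99 mm
I = 2933 cm^4 = 29330000 mm^4
sigma = 28400000 * 99 / 29330000
sigma = 95.9 MPa

95.9


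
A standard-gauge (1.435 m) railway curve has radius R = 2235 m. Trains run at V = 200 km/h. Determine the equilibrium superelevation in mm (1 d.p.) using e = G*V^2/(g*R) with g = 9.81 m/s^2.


Convert speed: V = 200 / 3.6 = 55.5556 m/s
Apply formula: e = 1.435 * 55.5556^2 / (9.81 * 2235)
e = 1.435 * 3086.4198 / 21925.35
e = 0.202004 m = 202.0 mm

202.0


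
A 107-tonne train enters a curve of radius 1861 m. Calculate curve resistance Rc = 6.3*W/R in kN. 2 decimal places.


Rc = 6.3 * W / R
Rc = 6.3 * 107 / 1861
Rc = 674.1 / 1861
Rc = 0.36 kN

0.36


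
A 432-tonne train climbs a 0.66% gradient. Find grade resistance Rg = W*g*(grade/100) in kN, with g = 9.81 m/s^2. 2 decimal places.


Rg = W * 9.81 * grade / 100
Rg = 432 * 9.81 * 0.66 / 100
Rg = 4237.92 * 0.0066
Rg = 27.97 kN

27.97


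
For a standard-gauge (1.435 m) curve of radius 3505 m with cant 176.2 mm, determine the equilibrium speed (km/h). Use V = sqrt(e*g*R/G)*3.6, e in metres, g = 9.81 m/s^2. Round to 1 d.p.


Convert cant: e = 176.2 mm = 0.1762 m
V_ms = sqrt(0.1762 * 9.81 * 3505 / 1.435)
V_ms = sqrt(4221.930042) = 64.9764 m/s
V = 64.9764 * 3.6 = 233.9 km/h

233.9


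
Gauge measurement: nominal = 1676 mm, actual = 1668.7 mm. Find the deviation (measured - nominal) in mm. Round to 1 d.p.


Deviation = measured - nominal
Deviation = 1668.7 - 1676
Deviation = -7.3 mm

-7.3


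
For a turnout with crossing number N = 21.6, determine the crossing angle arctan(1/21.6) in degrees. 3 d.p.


1/N = 1/21.6 = 0.046296
angle = arctan(0.046296) = 0.046263 rad
angle = 0.046263 * 180/pi = 2.651 degrees

2.651


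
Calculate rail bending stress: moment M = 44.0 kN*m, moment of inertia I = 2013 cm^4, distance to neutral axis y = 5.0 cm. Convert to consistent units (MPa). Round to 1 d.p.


Convert units:
M = 44.0 kN*m = 44000000 N*mm
y = 5.0 cm = 50 mm
I = 2013 cm^4 = 20130000 mm^4
sigma = 44000000 * 50 / 20130000
sigma = 109.3 MPa

109.3


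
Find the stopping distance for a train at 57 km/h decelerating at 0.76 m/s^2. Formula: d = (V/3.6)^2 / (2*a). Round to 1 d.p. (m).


Convert speed: V = 57 / 3.6 = 15.8333 m/s
V^2 = 250.6944
d = 250.6944 / (2 * 0.76)
d = 250.6944 / 1.52
d = 164.9 m

164.9


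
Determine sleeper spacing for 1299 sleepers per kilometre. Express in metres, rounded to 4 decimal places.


Spacing = 1000 m / number of sleepers
Spacing = 1000 / 1299
Spacing = 0.7698 m

0.7698


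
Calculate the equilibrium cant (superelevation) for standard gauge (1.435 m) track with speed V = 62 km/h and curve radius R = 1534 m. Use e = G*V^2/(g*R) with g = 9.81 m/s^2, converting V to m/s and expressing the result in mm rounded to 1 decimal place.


Convert speed: V = 62 / 3.6 = 17.2222 m/s
Apply formula: e = 1.435 * 17.2222^2 / (9.81 * 1534)
e = 1.435 * 296.6049 / 15048.54
e = 0.028284 m = 28.3 mm

28.3


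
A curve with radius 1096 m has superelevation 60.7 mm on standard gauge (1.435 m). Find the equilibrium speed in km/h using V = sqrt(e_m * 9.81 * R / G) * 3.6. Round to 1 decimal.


Convert cant: e = 60.7 mm = 0.0607 m
V_ms = sqrt(0.0607 * 9.81 * 1096 / 1.435)
V_ms = sqrt(454.795702) = 21.3259 m/s
V = 21.3259 * 3.6 = 76.8 km/h

76.8


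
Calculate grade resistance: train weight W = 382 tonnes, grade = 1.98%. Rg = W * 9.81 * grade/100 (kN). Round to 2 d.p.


Rg = W * 9.81 * grade / 100
Rg = 382 * 9.81 * 1.98 / 100
Rg = 3747.42 * 0.0198
Rg = 74.20 kN

74.20


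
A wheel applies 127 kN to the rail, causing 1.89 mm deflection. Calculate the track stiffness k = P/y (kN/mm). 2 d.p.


Track stiffness k = P / y
k = 127 / 1.89
k = 67.20 kN/mm

67.20


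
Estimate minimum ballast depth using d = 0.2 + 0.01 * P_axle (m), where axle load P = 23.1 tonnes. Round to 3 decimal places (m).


d = 0.2 + 0.01 * 23.1
d = 0.2 + 0.231
d = 0.431 m

0.431


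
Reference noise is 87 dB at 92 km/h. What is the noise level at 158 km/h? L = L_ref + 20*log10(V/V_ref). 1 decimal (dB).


V/V_ref = 158 / 92 = 1.717391
log10(1.717391) = 0.234869
20 * 0.234869 = 4.6974
L = 87 + 4.6974 = 91.7 dB

91.7


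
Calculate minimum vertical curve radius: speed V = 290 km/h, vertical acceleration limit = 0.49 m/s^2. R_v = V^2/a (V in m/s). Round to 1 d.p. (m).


Convert speed: V = 290 / 3.6 = 80.5556 m/s
V^2 = 6489.1975 m^2/s^2
R_v = 6489.1975 / 0.49
R_v = 13243.3 m

13243.3
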